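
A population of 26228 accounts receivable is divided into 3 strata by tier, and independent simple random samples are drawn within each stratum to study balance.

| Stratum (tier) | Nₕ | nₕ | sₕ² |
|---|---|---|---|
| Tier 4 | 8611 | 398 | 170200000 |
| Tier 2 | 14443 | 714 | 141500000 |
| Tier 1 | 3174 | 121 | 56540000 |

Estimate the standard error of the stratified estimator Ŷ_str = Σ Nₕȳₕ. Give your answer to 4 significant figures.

8.606 × 10^6

Var(Ŷ_str) = Σₕ Nₕ²(1 − fₕ)sₕ²/nₕ.
Tier 4: 8611²·(1 − 398/8611)·170200000/398 = 3.0243489 × 10^13.
Tier 2: 14443²·(1 − 714/14443)·141500000/714 = 3.9296561 × 10^13.
Tier 1: 3174²·(1 − 121/3174)·56540000/121 = 4.5279765 × 10^12.
Sum = 7.4068027 × 10^13.
SE = √(7.4068027 × 10^13) = 8.606 × 10^6.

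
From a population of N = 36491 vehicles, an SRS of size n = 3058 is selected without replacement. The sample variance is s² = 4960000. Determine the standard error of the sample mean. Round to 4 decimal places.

Under SRS without replacement, Var(ȳ) = (1 − f)·s²/n with f = n/N = 3058/36491 = 0.08380149.
Var(ȳ) = (1 − 0.08380149)·4960000/3058 = 0.91619851·1621.9751 = 1486.0512.
SE(ȳ) = √(1486.0512) = 38.5493.

38.5493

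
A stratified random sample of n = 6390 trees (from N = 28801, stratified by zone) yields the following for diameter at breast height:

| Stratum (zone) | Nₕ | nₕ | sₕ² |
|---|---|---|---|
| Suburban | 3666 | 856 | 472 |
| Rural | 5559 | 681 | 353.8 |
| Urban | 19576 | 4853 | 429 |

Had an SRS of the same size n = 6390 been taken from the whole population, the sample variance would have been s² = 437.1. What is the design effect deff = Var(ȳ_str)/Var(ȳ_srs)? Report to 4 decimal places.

1.0248

Var(ȳ_str) = Σ Wₕ²(1−fₕ)sₕ²/nₕ with Wₕ = Nₕ/28801:
  Suburban: (3666/28801)²·(1−856/3666)·472/856 = 0.0068478128
  Rural: (5559/28801)²·(1−681/5559)·353.8/681 = 0.016983768
  Urban: (19576/28801)²·(1−4853/19576)·429/4853 = 0.030715114
  → Var(ȳ_str) = 0.054546695.
Var(ȳ_srs) = (1 − 6390/28801)·437.1/6390 = 0.053227199.
deff = 0.054546695 / 0.053227199 = 1.0248.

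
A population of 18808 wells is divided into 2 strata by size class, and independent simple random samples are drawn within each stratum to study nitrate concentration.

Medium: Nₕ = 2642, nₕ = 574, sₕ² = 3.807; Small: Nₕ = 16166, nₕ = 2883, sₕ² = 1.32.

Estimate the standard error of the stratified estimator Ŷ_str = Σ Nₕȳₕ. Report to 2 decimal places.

366.82

Var(Ŷ_str) = Σₕ Nₕ²(1 − fₕ)sₕ²/nₕ.
Medium: 2642²·(1 − 574/2642)·3.807/574 = 36237.175.
Small: 16166²·(1 − 2883/16166)·1.32/2883 = 98316.868.
Sum = 134554.04.
SE = √(134554.04) = 366.82.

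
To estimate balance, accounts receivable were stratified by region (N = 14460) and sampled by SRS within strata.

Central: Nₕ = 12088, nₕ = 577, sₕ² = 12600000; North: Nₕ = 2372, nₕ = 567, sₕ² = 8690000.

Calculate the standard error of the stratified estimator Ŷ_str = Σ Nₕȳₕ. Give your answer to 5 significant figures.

Var(Ŷ_str) = Σₕ Nₕ²(1 − fₕ)sₕ²/nₕ.
Central: 12088²·(1 − 577/12088)·12600000/577 = 3.038521 × 10^12.
North: 2372²·(1 − 567/2372)·8690000/567 = 6.5618849 × 10^10.
Sum = 3.1041398 × 10^12.
SE = √(3.1041398 × 10^12) = 1.7619 × 10^6.

1.7619 × 10^6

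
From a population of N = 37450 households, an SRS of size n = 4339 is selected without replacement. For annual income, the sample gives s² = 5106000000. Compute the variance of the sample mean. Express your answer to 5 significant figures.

1.0404 × 10^6

Under SRS without replacement, Var(ȳ) = (1 − f)·s²/n with f = n/N = 4339/37450 = 0.11586115.
Var(ȳ) = (1 − 0.11586115)·5106000000/4339 = 0.88413885·1.1767688 × 10^6 = 1.0404271 × 10^6.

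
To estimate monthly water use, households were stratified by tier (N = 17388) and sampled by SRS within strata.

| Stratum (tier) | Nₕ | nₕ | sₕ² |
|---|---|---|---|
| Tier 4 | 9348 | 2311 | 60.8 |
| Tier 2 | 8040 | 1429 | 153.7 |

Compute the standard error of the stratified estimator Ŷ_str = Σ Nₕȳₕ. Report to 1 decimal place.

Var(Ŷ_str) = Σₕ Nₕ²(1 − fₕ)sₕ²/nₕ.
Tier 4: 9348²·(1 − 2311/9348)·60.8/2311 = 1.7306526 × 10^6.
Tier 2: 8040²·(1 − 1429/8040)·153.7/1429 = 5.7169559 × 10^6.
Sum = 7.4476085 × 10^6.
SE = √(7.4476085 × 10^6) = 2729.0.

2729.0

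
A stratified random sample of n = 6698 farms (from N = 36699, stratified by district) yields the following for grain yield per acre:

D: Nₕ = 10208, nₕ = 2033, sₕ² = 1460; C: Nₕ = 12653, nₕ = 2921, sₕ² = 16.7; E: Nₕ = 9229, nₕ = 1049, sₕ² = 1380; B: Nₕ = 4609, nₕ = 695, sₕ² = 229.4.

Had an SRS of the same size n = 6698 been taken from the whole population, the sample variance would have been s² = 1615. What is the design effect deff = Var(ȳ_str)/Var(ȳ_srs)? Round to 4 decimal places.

0.6249

Var(ȳ_str) = Σ Wₕ²(1−fₕ)sₕ²/nₕ with Wₕ = Nₕ/36699:
  D: (10208/36699)²·(1−2033/10208)·1460/2033 = 0.044497482
  C: (12653/36699)²·(1−2921/12653)·16.7/2921 = 5.2272354 × 10^-4
  E: (9229/36699)²·(1−1049/9229)·1380/1049 = 0.073739992
  B: (4609/36699)²·(1−695/4609)·229.4/695 = 0.0044210729
  → Var(ȳ_str) = 0.12318127.
Var(ȳ_srs) = (1 − 6698/36699)·1615/6698 = 0.1971101.
deff = 0.12318127 / 0.1971101 = 0.6249.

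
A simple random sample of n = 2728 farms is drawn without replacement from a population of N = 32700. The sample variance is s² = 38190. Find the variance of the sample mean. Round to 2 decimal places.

Under SRS without replacement, Var(ȳ) = (1 − f)·s²/n with f = n/N = 2728/32700 = 0.08342508.
Var(ȳ) = (1 − 0.08342508)·38190/2728 = 0.91657492·13.999267 = 12.831377.

12.83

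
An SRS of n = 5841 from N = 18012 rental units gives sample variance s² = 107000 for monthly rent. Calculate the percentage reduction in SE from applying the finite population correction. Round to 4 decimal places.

f = n/N = 5841/18012 = 0.32428381.
SE_no-fpc = √(s²/n) = 4.2800445; SE_fpc = √((1−f)s²/n) = 3.5182804.
Ratio = √(1−f) = 0.82201958. Reduction = 100·(1 − 0.82201958) = 17.7980%.

17.7980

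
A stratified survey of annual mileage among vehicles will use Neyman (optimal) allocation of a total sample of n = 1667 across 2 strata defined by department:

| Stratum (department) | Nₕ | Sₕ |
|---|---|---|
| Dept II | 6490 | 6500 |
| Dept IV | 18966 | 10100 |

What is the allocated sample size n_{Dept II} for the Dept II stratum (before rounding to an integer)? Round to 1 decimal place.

300.9

Neyman allocation: nₕ = n·NₕSₕ / Σⱼ NⱼSⱼ.
Σ NⱼSⱼ = 6490·6500 + 18966·10100 = 2.337416 × 10^8.
n_{Dept II} = 1667·6490·6500 / (2.337416 × 10^8) = 300.9.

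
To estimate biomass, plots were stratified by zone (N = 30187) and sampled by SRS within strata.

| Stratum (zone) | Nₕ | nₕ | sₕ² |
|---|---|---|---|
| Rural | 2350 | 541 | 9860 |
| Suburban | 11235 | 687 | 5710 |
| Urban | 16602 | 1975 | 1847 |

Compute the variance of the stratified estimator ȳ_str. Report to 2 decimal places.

1.42

Var(ȳ_str) = Σₕ Wₕ²(1 − fₕ)sₕ²/nₕ with Wₕ = Nₕ/N, N = 30187.
Rural: Wₕ = 0.07784808; term = 0.07784808²·(1 − 0.23021277)·9860/541 = 0.085024908.
Suburban: Wₕ = 0.37218008; term = 0.37218008²·(1 − 0.06114820)·5710/687 = 1.0808929.
Urban: Wₕ = 0.54997184; term = 0.54997184²·(1 − 0.11896157)·1847/1975 = 0.24921579.
Sum = 1.4151336.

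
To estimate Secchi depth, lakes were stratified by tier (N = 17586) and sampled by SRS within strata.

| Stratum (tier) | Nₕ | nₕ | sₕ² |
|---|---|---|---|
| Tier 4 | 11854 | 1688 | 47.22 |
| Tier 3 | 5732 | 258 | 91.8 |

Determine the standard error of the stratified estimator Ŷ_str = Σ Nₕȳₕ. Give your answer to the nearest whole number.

3813

Var(Ŷ_str) = Σₕ Nₕ²(1 − fₕ)sₕ²/nₕ.
Tier 4: 11854²·(1 − 1688/11854)·47.22/1688 = 3.3710762 × 10^6.
Tier 3: 5732²·(1 − 258/5732)·91.8/258 = 1.1164363 × 10^7.
Sum = 1.4535439 × 10^7.
SE = √(1.4535439 × 10^7) = 3813.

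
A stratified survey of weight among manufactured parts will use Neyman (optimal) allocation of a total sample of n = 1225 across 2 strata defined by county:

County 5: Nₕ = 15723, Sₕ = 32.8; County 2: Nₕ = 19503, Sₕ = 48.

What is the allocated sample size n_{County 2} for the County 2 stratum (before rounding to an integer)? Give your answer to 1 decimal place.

Neyman allocation: nₕ = n·NₕSₕ / Σⱼ NⱼSⱼ.
Σ NⱼSⱼ = 15723·32.8 + 19503·48 = 1.4518584 × 10^6.
n_{County 2} = 1225·19503·48 / (1.4518584 × 10^6) = 789.9.

789.9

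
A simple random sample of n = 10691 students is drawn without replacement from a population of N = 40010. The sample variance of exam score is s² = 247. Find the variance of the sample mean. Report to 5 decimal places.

Under SRS without replacement, Var(ȳ) = (1 − f)·s²/n with f = n/N = 10691/40010 = 0.26720820.
Var(ȳ) = (1 − 0.26720820)·247/10691 = 0.73279180·0.023103545 = 0.016930088.

0.01693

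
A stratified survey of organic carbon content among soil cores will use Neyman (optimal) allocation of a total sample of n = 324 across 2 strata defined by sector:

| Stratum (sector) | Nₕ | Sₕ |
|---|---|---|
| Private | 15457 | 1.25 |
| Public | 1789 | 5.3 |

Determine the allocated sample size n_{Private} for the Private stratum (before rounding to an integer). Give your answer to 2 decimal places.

Neyman allocation: nₕ = n·NₕSₕ / Σⱼ NⱼSⱼ.
Σ NⱼSⱼ = 15457·1.25 + 1789·5.3 = 28802.95.
n_{Private} = 324·15457·1.25 / 28802.95 = 217.34.

217.34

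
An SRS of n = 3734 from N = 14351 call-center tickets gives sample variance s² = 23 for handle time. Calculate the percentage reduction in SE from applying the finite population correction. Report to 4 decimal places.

f = n/N = 3734/14351 = 0.26019093.
SE_no-fpc = √(s²/n) = 0.078483211; SE_fpc = √((1−f)s²/n) = 0.0675051.
Ratio = √(1−f) = 0.86012155. Reduction = 100·(1 − 0.86012155) = 13.9878%.

13.9878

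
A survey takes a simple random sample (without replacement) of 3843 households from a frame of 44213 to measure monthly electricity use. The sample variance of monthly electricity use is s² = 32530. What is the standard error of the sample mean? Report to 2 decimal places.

Under SRS without replacement, Var(ȳ) = (1 − f)·s²/n with f = n/N = 3843/44213 = 0.08692014.
Var(ȳ) = (1 − 0.08692014)·32530/3843 = 0.91307986·8.4647411 = 7.7289846.
SE(ȳ) = √(7.7289846) = 2.78.

2.78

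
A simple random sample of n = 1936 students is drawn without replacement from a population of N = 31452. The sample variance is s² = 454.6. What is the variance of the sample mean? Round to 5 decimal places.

0.22036

Under SRS without replacement, Var(ȳ) = (1 − f)·s²/n with f = n/N = 1936/31452 = 0.06155411.
Var(ȳ) = (1 − 0.06155411)·454.6/1936 = 0.93844589·0.23481405 = 0.22036028.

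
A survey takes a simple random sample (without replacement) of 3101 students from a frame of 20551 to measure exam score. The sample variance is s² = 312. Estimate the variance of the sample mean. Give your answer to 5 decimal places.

0.08543

Under SRS without replacement, Var(ȳ) = (1 − f)·s²/n with f = n/N = 3101/20551 = 0.15089290.
Var(ȳ) = (1 − 0.15089290)·312/3101 = 0.84910710·0.10061271 = 0.085430963.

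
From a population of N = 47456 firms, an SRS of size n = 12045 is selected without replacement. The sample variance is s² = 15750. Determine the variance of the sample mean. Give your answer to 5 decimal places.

Under SRS without replacement, Var(ȳ) = (1 − f)·s²/n with f = n/N = 12045/47456 = 0.25381406.
Var(ȳ) = (1 − 0.25381406)·15750/12045 = 0.74618594·1.3075965 = 0.97571013.

0.97571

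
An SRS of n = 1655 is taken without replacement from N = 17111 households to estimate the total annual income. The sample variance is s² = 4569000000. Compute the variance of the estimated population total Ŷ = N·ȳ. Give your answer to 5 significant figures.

7.3012 × 10^14

Var(Ŷ) = N²·Var(ȳ) = N²·(1 − n/N)·s²/n.
f = 1655/17111 = 0.09672141; Var(ȳ) = 0.90327859·4569000000/1655 = 2.4937039 × 10^6.
Var(Ŷ) = 17111² · (2.4937039 × 10^6) = 7.3012239 × 10^14.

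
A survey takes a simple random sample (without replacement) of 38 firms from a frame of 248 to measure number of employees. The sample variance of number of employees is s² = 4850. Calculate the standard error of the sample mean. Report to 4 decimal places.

Under SRS without replacement, Var(ȳ) = (1 − f)·s²/n with f = n/N = 38/248 = 0.15322581.
Var(ȳ) = (1 − 0.15322581)·4850/38 = 0.84677419·127.63158 = 108.07513.
SE(ȳ) = √(108.07513) = 10.3959.

10.3959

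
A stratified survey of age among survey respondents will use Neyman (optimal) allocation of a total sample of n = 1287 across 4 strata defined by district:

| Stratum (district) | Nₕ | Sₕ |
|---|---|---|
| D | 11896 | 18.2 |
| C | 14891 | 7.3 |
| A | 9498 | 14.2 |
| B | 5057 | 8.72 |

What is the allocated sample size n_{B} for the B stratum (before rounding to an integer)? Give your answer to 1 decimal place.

112.6

Neyman allocation: nₕ = n·NₕSₕ / Σⱼ NⱼSⱼ.
Σ NⱼSⱼ = 11896·18.2 + 14891·7.3 + 9498·14.2 + 5057·8.72 = 504180.14.
n_{B} = 1287·5057·8.72 / 504180.14 = 112.6.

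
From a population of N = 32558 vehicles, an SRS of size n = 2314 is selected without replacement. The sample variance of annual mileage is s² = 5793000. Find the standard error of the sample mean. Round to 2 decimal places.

48.22

Under SRS without replacement, Var(ȳ) = (1 − f)·s²/n with f = n/N = 2314/32558 = 0.07107316.
Var(ȳ) = (1 − 0.07107316)·5793000/2314 = 0.92892684·2503.4572 = 2325.5286.
SE(ȳ) = √(2325.5286) = 48.22.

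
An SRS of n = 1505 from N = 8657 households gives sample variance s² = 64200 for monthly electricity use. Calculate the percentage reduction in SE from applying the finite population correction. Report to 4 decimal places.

9.1071

f = n/N = 1505/8657 = 0.17384775.
SE_no-fpc = √(s²/n) = 6.5312945; SE_fpc = √((1−f)s²/n) = 5.9364841.
Ratio = √(1−f) = 0.90892918. Reduction = 100·(1 − 0.90892918) = 9.1071%.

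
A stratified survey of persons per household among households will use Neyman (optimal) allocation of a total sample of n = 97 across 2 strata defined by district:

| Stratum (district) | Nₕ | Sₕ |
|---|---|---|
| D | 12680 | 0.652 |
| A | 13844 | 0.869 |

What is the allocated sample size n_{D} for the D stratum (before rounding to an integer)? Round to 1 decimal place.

39.5

Neyman allocation: nₕ = n·NₕSₕ / Σⱼ NⱼSⱼ.
Σ NⱼSⱼ = 12680·0.652 + 13844·0.869 = 20297.796.
n_{D} = 97·12680·0.652 / 20297.796 = 39.5.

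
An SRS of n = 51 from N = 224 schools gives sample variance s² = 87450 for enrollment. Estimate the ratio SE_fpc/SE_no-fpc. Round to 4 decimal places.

f = n/N = 51/224 = 0.22767857.
SE_no-fpc = √(s²/n) = 41.409007; SE_fpc = √((1−f)s²/n) = 36.390989.
Ratio = √(1−f) = 0.87881820.

0.8788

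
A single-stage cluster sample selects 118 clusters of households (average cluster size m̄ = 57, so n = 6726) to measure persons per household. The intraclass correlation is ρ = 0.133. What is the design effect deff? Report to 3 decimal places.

8.448

deff = 1 + (57 − 1)·0.133 = 1 + 7.448 = 8.448.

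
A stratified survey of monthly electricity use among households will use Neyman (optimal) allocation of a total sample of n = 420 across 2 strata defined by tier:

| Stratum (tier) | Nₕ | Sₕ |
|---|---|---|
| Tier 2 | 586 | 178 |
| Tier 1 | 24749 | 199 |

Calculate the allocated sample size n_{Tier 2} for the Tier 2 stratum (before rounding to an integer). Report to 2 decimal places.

8.71

Neyman allocation: nₕ = n·NₕSₕ / Σⱼ NⱼSⱼ.
Σ NⱼSⱼ = 586·178 + 24749·199 = 5.029359 × 10^6.
n_{Tier 2} = 420·586·178 / (5.029359 × 10^6) = 8.71.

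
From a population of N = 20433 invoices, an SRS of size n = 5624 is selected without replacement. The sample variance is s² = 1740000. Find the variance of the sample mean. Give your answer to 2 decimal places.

224.23

Under SRS without replacement, Var(ȳ) = (1 − f)·s²/n with f = n/N = 5624/20433 = 0.27524103.
Var(ȳ) = (1 − 0.27524103)·1740000/5624 = 0.72475897·309.38834 = 224.23197.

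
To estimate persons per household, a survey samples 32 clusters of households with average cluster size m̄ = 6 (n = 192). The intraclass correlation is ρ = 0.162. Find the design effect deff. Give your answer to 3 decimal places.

1.810

deff = 1 + (6 − 1)·0.162 = 1 + 0.81 = 1.81.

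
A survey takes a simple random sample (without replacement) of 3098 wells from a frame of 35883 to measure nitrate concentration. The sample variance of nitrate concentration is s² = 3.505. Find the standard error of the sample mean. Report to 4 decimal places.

Under SRS without replacement, Var(ȳ) = (1 − f)·s²/n with f = n/N = 3098/35883 = 0.08633615.
Var(ȳ) = (1 − 0.08633615)·3.505/3098 = 0.91366385·0.0011313751 = 0.0010336965.
SE(ȳ) = √(0.0010336965) = 0.0322.

0.0322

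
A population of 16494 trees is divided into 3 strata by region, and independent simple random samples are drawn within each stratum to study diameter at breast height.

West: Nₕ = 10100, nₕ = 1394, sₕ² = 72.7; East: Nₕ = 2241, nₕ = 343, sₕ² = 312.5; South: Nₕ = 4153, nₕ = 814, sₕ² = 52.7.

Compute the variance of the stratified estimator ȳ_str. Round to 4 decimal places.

0.0344

Var(ȳ_str) = Σₕ Wₕ²(1 − fₕ)sₕ²/nₕ with Wₕ = Nₕ/N, N = 16494.
West: Wₕ = 0.61234388; term = 0.61234388²·(1 − 0.13801980)·72.7/1394 = 0.016856201.
East: Wₕ = 0.13586759; term = 0.13586759²·(1 − 0.15305667)·312.5/343 = 0.014244329.
South: Wₕ = 0.25178853; term = 0.25178853²·(1 − 0.19600289)·52.7/814 = 0.0032999897.
Sum = 0.03440052.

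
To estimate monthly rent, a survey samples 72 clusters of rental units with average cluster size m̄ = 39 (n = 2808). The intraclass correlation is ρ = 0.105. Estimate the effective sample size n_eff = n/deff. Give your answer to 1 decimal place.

deff = 1 + (39 − 1)·0.105 = 1 + 3.99 = 4.99.
n_eff = 2808 / 4.99 = 562.7.

562.7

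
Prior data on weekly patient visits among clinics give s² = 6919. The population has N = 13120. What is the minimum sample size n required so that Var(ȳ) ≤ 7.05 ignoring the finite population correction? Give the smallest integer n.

982

Without fpc, n₀ = s²/D = 6919/7.05 = 981.4184.
Rounding up, n = 982.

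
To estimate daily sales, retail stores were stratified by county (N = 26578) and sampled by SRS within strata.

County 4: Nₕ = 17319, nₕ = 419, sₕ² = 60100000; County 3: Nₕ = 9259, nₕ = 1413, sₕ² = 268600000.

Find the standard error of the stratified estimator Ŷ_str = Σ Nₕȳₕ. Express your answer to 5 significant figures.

Var(Ŷ_str) = Σₕ Nₕ²(1 − fₕ)sₕ²/nₕ.
County 4: 17319²·(1 − 419/17319)·60100000/419 = 4.1982661 × 10^13.
County 3: 9259²·(1 − 1413/9259)·268600000/1413 = 1.3809445 × 10^13.
Sum = 5.5792106 × 10^13.
SE = √(5.5792106 × 10^13) = 7.4694 × 10^6.

7.4694 × 10^6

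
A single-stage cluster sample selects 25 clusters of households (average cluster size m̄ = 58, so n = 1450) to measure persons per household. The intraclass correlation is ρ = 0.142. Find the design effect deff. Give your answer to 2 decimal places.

9.09

deff = 1 + (58 − 1)·0.142 = 1 + 8.094 = 9.094.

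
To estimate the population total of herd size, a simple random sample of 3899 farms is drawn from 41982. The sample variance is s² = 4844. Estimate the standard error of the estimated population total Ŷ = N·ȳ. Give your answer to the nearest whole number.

44568

Var(Ŷ) = N²·Var(ȳ) = N²·(1 − n/N)·s²/n.
f = 3899/41982 = 0.09287314; Var(ȳ) = 0.90712686·4844/3899 = 1.1269871.
Var(Ŷ) = 41982² · 1.1269871 = 1.9863016 × 10^9.
SE(Ŷ) = √(1.9863016 × 10^9) = 44568.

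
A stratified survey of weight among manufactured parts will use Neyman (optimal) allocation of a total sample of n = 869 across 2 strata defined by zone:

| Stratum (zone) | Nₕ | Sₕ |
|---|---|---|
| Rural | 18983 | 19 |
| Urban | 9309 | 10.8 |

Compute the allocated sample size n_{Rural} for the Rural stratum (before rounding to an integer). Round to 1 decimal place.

679.6

Neyman allocation: nₕ = n·NₕSₕ / Σⱼ NⱼSⱼ.
Σ NⱼSⱼ = 18983·19 + 9309·10.8 = 461214.2.
n_{Rural} = 869·18983·19 / 461214.2 = 679.6.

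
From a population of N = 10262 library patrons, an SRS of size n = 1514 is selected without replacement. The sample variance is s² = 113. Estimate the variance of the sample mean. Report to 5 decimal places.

Under SRS without replacement, Var(ȳ) = (1 − f)·s²/n with f = n/N = 1514/10262 = 0.14753459.
Var(ȳ) = (1 − 0.14753459)·113/1514 = 0.85246541·0.074636724 = 0.063625225.

0.06363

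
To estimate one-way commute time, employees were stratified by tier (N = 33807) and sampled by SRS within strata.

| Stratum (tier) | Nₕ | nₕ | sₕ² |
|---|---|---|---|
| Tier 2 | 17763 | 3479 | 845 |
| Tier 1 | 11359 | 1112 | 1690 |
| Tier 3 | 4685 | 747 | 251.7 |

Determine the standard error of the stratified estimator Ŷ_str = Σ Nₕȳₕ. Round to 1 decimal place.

15644.2

Var(Ŷ_str) = Σₕ Nₕ²(1 − fₕ)sₕ²/nₕ.
Tier 2: 17763²·(1 − 3479/17763)·845/3479 = 6.1626633 × 10^7.
Tier 1: 11359²·(1 − 1112/11359)·1690/1112 = 1.768963 × 10^8.
Tier 3: 4685²·(1 − 747/4685)·251.7/747 = 6.2165284 × 10^6.
Sum = 2.4473946 × 10^8.
SE = √(2.4473946 × 10^8) = 15644.2.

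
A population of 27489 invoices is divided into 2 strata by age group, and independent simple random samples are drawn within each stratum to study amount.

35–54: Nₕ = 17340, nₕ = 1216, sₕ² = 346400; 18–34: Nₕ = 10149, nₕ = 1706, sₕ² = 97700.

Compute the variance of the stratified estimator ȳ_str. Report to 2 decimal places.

111.90

Var(ȳ_str) = Σₕ Wₕ²(1 − fₕ)sₕ²/nₕ with Wₕ = Nₕ/N, N = 27489.
35–54: Wₕ = 0.63079777; term = 0.63079777²·(1 − 0.07012687)·346400/1216 = 105.40187.
18–34: Wₕ = 0.36920223; term = 0.36920223²·(1 − 0.16809538)·97700/1706 = 6.4940809.
Sum = 111.89595.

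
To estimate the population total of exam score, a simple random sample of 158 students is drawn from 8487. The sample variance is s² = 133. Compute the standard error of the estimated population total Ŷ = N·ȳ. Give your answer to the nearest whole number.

7714

Var(Ŷ) = N²·Var(ȳ) = N²·(1 − n/N)·s²/n.
f = 158/8487 = 0.01861671; Var(ȳ) = 0.98138329·133/158 = 0.82610113.
Var(Ŷ) = 8487² · 0.82610113 = 5.9503378 × 10^7.
SE(Ŷ) = √(5.9503378 × 10^7) = 7714.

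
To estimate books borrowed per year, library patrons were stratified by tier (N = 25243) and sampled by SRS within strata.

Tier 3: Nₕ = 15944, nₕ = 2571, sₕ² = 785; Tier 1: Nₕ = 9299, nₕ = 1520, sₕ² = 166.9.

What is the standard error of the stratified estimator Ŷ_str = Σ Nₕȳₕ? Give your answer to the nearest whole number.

Var(Ŷ_str) = Σₕ Nₕ²(1 − fₕ)sₕ²/nₕ.
Tier 3: 15944²·(1 − 2571/15944)·785/2571 = 6.5101907 × 10^7.
Tier 1: 9299²·(1 − 1520/9299)·166.9/1520 = 7.9427843 × 10^6.
Sum = 7.3044691 × 10^7.
SE = √(7.3044691 × 10^7) = 8547.

8547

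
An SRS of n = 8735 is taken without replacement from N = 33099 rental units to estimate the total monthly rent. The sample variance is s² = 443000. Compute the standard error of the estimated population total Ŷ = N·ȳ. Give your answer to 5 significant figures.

202230

Var(Ŷ) = N²·Var(ȳ) = N²·(1 − n/N)·s²/n.
f = 8735/33099 = 0.26390525; Var(ȳ) = 0.73609475·443000/8735 = 37.331422.
Var(Ŷ) = 33099² · 37.331422 = 4.0898208 × 10^10.
SE(Ŷ) = √(4.0898208 × 10^10) = 202230.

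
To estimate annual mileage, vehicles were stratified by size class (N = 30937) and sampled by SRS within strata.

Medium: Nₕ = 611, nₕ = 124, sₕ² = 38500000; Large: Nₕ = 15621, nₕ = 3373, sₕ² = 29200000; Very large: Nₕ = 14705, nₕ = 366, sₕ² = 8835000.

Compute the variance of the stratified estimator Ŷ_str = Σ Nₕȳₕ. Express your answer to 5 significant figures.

6.8386 × 10^12

Var(Ŷ_str) = Σₕ Nₕ²(1 − fₕ)sₕ²/nₕ.
Medium: 611²·(1 − 124/611)·38500000/124 = 9.2386649 × 10^10.
Large: 15621²·(1 − 3373/15621)·29200000/3373 = 1.6563058 × 10^12.
Very large: 14705²·(1 − 366/14705)·8835000/366 = 5.0899013 × 10^12.
Sum = 6.8385937 × 10^12.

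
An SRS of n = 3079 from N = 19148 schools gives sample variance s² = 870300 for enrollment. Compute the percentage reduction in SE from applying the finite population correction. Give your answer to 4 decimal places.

8.3921

f = n/N = 3079/19148 = 0.16080008.
SE_no-fpc = √(s²/n) = 16.812397; SE_fpc = √((1−f)s²/n) = 15.401477.
Ratio = √(1−f) = 0.91607855. Reduction = 100·(1 − 0.91607855) = 8.3921%.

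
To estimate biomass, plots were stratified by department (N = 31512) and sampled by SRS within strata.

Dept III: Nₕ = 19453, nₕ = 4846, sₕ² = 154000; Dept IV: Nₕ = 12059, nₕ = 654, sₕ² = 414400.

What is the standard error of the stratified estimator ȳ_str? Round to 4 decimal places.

Var(ȳ_str) = Σₕ Wₕ²(1 − fₕ)sₕ²/nₕ with Wₕ = Nₕ/N, N = 31512.
Dept III: Wₕ = 0.61732039; term = 0.61732039²·(1 − 0.24911325)·154000/4846 = 9.0935402.
Dept IV: Wₕ = 0.38267961; term = 0.38267961²·(1 − 0.05423335)·414400/654 = 87.760007.
Sum = 96.853547.
SE = √(96.853547) = 9.8414.

9.8414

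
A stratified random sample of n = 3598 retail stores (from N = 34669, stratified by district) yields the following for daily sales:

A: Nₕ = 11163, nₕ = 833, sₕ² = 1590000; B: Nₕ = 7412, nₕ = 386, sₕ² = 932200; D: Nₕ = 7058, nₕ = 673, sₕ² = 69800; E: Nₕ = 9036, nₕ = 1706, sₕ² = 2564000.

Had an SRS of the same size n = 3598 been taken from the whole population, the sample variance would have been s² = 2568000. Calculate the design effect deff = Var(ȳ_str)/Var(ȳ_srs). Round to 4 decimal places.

0.5854

Var(ȳ_str) = Σ Wₕ²(1−fₕ)sₕ²/nₕ with Wₕ = Nₕ/34669:
  A: (11163/34669)²·(1−833/11163)·1590000/833 = 183.12631
  B: (7412/34669)²·(1−386/7412)·932200/386 = 104.63638
  D: (7058/34669)²·(1−673/7058)·69800/673 = 3.8886628
  E: (9036/34669)²·(1−1706/9036)·2564000/1706 = 82.820255
  → Var(ȳ_str) = 374.47161.
Var(ȳ_srs) = (1 − 3598/34669)·2568000/3598 = 639.65791.
deff = 374.47161 / 639.65791 = 0.5854.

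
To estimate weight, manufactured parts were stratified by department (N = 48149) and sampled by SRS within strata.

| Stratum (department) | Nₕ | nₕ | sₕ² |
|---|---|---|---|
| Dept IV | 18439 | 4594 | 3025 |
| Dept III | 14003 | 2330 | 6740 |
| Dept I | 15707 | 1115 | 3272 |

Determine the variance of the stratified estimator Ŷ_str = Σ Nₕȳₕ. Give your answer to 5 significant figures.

Var(Ŷ_str) = Σₕ Nₕ²(1 − fₕ)sₕ²/nₕ.
Dept IV: 18439²·(1 − 4594/18439)·3025/4594 = 1.6809884 × 10^8.
Dept III: 14003²·(1 − 2330/14003)·6740/2330 = 4.7283275 × 10^8.
Dept I: 15707²·(1 − 1115/15707)·3272/1115 = 6.7258394 × 10^8.
Sum = 1.3135155 × 10^9.

1.3135 × 10^9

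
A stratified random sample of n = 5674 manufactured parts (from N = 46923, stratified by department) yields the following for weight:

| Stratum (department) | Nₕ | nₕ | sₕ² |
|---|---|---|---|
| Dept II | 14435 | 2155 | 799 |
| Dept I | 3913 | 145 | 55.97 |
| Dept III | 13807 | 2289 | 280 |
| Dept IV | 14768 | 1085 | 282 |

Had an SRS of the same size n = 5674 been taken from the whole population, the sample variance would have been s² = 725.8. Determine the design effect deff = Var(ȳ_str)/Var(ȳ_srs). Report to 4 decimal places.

0.5791

Var(ȳ_str) = Σ Wₕ²(1−fₕ)sₕ²/nₕ with Wₕ = Nₕ/46923:
  Dept II: (14435/46923)²·(1−2155/14435)·799/2155 = 0.029849916
  Dept I: (3913/46923)²·(1−145/3913)·55.97/145 = 0.0025848569
  Dept III: (13807/46923)²·(1−2289/13807)·280/2289 = 0.0088352145
  Dept IV: (14768/46923)²·(1−1085/14768)·282/1085 = 0.02385343
  → Var(ȳ_str) = 0.065123417.
Var(ȳ_srs) = (1 − 5674/46923)·725.8/5674 = 0.11244892.
deff = 0.065123417 / 0.11244892 = 0.5791.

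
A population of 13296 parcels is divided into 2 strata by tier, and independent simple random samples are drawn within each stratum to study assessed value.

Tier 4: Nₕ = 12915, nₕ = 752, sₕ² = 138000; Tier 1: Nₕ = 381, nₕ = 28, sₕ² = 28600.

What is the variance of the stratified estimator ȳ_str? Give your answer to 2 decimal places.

163.84

Var(ȳ_str) = Σₕ Wₕ²(1 − fₕ)sₕ²/nₕ with Wₕ = Nₕ/N, N = 13296.
Tier 4: Wₕ = 0.97134477; term = 0.97134477²·(1 − 0.05822687)·138000/752 = 163.0626.
Tier 1: Wₕ = 0.02865523; term = 0.02865523²·(1 − 0.07349081)·28600/28 = 0.77707989.
Sum = 163.83968.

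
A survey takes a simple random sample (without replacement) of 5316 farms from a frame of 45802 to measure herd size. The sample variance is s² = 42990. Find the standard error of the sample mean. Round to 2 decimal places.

2.67

Under SRS without replacement, Var(ȳ) = (1 − f)·s²/n with f = n/N = 5316/45802 = 0.11606480.
Var(ȳ) = (1 − 0.11606480)·42990/5316 = 0.88393520·8.0869074 = 7.1483021.
SE(ȳ) = √(7.1483021) = 2.67.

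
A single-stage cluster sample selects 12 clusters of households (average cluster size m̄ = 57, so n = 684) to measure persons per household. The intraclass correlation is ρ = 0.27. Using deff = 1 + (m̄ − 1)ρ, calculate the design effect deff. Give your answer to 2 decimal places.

deff = 1 + (57 − 1)·0.27 = 1 + 15.12 = 16.12.

16.12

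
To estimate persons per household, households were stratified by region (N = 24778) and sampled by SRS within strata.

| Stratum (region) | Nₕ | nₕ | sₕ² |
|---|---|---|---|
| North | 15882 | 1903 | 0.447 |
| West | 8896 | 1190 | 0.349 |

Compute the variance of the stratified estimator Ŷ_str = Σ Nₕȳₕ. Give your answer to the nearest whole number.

72254

Var(Ŷ_str) = Σₕ Nₕ²(1 − fₕ)sₕ²/nₕ.
North: 15882²·(1 − 1903/15882)·0.447/1903 = 52149.486.
West: 8896²·(1 − 1190/8896)·0.349/1190 = 20104.915.
Sum = 72254.401.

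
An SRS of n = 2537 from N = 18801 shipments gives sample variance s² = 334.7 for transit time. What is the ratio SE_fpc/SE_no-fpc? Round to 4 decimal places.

f = n/N = 2537/18801 = 0.13493963.
SE_no-fpc = √(s²/n) = 0.36321822; SE_fpc = √((1−f)s²/n) = 0.33782426.
Ratio = √(1−f) = 0.93008622.

0.9301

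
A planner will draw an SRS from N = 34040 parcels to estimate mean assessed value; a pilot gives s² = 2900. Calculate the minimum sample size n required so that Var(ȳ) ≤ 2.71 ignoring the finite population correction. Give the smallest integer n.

1071

Without fpc, n₀ = s²/D = 2900/2.71 = 1070.1107.
Rounding up, n = 1071.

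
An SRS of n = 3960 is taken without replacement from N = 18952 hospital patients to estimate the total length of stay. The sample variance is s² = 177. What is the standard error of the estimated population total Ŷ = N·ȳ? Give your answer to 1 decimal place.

3563.7

Var(Ŷ) = N²·Var(ȳ) = N²·(1 − n/N)·s²/n.
f = 3960/18952 = 0.20894892; Var(ȳ) = 0.79105108·177/3960 = 0.035357586.
Var(Ŷ) = 18952² · 0.035357586 = 1.2699678 × 10^7.
SE(Ŷ) = √(1.2699678 × 10^7) = 3563.7.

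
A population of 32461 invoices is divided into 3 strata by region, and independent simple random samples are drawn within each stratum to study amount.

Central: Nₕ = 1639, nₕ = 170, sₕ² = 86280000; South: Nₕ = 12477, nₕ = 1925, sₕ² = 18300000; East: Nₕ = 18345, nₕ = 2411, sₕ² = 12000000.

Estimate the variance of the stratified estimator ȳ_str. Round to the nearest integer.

Var(ȳ_str) = Σₕ Wₕ²(1 − fₕ)sₕ²/nₕ with Wₕ = Nₕ/N, N = 32461.
Central: Wₕ = 0.05049136; term = 0.05049136²·(1 − 0.10372178)·86280000/170 = 1159.68.
South: Wₕ = 0.38436894; term = 0.38436894²·(1 − 0.15428388)·18300000/1925 = 1187.7951.
East: Wₕ = 0.56513971; term = 0.56513971²·(1 − 0.13142546)·12000000/2411 = 1380.711.
Sum = 3728.1861.

3728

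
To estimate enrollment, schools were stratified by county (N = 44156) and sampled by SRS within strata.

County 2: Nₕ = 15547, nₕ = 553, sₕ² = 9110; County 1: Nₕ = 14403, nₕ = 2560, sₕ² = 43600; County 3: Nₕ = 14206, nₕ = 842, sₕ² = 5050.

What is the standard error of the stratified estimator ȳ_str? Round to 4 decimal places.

2.0109

Var(ȳ_str) = Σₕ Wₕ²(1 − fₕ)sₕ²/nₕ with Wₕ = Nₕ/N, N = 44156.
County 2: Wₕ = 0.35209258; term = 0.35209258²·(1 − 0.03556956)·9110/553 = 1.9695994.
County 1: Wₕ = 0.32618444; term = 0.32618444²·(1 − 0.17774075)·43600/2560 = 1.4899845.
County 3: Wₕ = 0.32172298; term = 0.32172298²·(1 − 0.05927073)·5050/842 = 0.58399364.
Sum = 4.0435775.
SE = √(4.0435775) = 2.0109.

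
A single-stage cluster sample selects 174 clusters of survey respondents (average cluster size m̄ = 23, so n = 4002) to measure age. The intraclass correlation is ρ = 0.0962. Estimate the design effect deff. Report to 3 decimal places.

deff = 1 + (23 − 1)·0.0962 = 1 + 2.1164 = 3.1164.

3.116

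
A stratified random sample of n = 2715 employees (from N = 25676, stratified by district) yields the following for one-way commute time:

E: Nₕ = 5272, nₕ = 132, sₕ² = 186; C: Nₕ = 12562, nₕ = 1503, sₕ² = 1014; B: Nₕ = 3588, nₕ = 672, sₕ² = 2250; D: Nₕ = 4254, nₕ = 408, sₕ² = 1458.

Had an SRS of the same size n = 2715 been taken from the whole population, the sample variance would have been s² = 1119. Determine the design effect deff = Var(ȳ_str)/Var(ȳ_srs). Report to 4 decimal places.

0.9277

Var(ȳ_str) = Σ Wₕ²(1−fₕ)sₕ²/nₕ with Wₕ = Nₕ/25676:
  E: (5272/25676)²·(1−132/5272)·186/132 = 0.057919233
  C: (12562/25676)²·(1−1503/12562)·1014/1503 = 0.14216703
  B: (3588/25676)²·(1−672/3588)·2250/672 = 0.053137175
  D: (4254/25676)²·(1−408/4254)·1458/408 = 0.088684841
  → Var(ȳ_str) = 0.34190828.
Var(ȳ_srs) = (1 − 2715/25676)·1119/2715 = 0.36857314.
deff = 0.34190828 / 0.36857314 = 0.9277.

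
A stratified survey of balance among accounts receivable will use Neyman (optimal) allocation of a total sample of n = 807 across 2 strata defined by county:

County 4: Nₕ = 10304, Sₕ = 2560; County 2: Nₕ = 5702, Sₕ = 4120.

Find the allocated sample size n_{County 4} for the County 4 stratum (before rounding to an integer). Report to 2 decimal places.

Neyman allocation: nₕ = n·NₕSₕ / Σⱼ NⱼSⱼ.
Σ NⱼSⱼ = 10304·2560 + 5702·4120 = 4.987048 × 10^7.
n_{County 4} = 807·10304·2560 / (4.987048 × 10^7) = 426.85.

426.85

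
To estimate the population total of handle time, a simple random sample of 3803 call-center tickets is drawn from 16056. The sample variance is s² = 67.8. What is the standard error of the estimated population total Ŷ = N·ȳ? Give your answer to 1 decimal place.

Var(Ŷ) = N²·Var(ȳ) = N²·(1 − n/N)·s²/n.
f = 3803/16056 = 0.23685850; Var(ȳ) = 0.76314150·67.8/3803 = 0.01360531.
Var(Ŷ) = 16056² · 0.01360531 = 3.5073827 × 10^6.
SE(Ŷ) = √(3.5073827 × 10^6) = 1872.8.

1872.8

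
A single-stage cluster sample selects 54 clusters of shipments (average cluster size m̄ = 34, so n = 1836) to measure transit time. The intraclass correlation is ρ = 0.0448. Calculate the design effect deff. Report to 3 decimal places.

2.478

deff = 1 + (34 − 1)·0.0448 = 1 + 1.4784 = 2.4784.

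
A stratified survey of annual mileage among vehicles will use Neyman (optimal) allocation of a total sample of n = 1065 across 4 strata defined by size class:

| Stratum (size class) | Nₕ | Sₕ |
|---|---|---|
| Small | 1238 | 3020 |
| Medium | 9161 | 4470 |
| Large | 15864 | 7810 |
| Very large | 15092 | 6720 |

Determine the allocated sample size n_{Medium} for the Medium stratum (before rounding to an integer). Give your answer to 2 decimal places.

Neyman allocation: nₕ = n·NₕSₕ / Σⱼ NⱼSⱼ.
Σ NⱼSⱼ = 1238·3020 + 9161·4470 + 15864·7810 + 15092·6720 = 2.7000451 × 10^8.
n_{Medium} = 1065·9161·4470 / (2.7000451 × 10^8) = 161.52.

161.52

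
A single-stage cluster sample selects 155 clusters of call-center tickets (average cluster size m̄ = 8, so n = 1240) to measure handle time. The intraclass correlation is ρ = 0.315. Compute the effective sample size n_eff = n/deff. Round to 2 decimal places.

deff = 1 + (8 − 1)·0.315 = 1 + 2.205 = 3.205.
n_eff = 1240 / 3.205 = 386.90.

386.90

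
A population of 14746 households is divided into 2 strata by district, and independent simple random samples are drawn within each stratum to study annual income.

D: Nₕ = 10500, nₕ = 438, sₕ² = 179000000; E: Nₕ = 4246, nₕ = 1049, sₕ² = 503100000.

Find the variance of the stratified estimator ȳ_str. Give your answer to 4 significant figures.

228500

Var(ȳ_str) = Σₕ Wₕ²(1 − fₕ)sₕ²/nₕ with Wₕ = Nₕ/N, N = 14746.
D: Wₕ = 0.71205751; term = 0.71205751²·(1 − 0.04171429)·179000000/438 = 198565.63.
E: Wₕ = 0.28794249; term = 0.28794249²·(1 − 0.24705605)·503100000/1049 = 29940.083.
Sum = 228505.71.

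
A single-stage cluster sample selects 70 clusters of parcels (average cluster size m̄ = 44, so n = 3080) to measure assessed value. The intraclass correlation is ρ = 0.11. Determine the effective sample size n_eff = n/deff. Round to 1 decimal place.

537.5

deff = 1 + (44 − 1)·0.11 = 1 + 4.73 = 5.73.
n_eff = 3080 / 5.73 = 537.5.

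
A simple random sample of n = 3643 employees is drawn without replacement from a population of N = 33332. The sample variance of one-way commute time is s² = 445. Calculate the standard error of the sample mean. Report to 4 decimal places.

0.3299

Under SRS without replacement, Var(ȳ) = (1 − f)·s²/n with f = n/N = 3643/33332 = 0.10929437.
Var(ȳ) = (1 − 0.10929437)·445/3643 = 0.89070563·0.12215207 = 0.10880154.
SE(ȳ) = √(0.10880154) = 0.3299.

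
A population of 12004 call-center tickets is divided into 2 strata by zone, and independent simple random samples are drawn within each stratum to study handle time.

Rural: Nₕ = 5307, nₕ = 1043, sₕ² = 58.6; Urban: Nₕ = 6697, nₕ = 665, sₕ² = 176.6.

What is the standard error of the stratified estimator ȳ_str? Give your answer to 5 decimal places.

0.28857

Var(ȳ_str) = Σₕ Wₕ²(1 − fₕ)sₕ²/nₕ with Wₕ = Nₕ/N, N = 12004.
Rural: Wₕ = 0.44210263; term = 0.44210263²·(1 − 0.19653288)·58.6/1043 = 0.0088232304.
Urban: Wₕ = 0.55789737; term = 0.55789737²·(1 − 0.09929819)·176.6/665 = 0.074448973.
Sum = 0.083272203.
SE = √(0.083272203) = 0.28857.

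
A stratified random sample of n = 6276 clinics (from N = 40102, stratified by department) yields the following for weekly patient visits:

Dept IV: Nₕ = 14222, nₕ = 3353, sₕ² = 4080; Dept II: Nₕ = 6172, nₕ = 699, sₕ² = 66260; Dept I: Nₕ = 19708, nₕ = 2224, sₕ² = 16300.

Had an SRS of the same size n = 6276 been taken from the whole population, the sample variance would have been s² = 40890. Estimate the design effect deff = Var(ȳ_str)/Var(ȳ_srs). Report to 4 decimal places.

0.6693

Var(ȳ_str) = Σ Wₕ²(1−fₕ)sₕ²/nₕ with Wₕ = Nₕ/40102:
  Dept IV: (14222/40102)²·(1−3353/14222)·4080/3353 = 0.11696201
  Dept II: (6172/40102)²·(1−699/6172)·66260/699 = 1.9911022
  Dept I: (19708/40102)²·(1−2224/19708)·16300/2224 = 1.5703777
  → Var(ȳ_str) = 3.6784419.
Var(ȳ_srs) = (1 − 6276/40102)·40890/6276 = 5.4956465.
deff = 3.6784419 / 5.4956465 = 0.6693.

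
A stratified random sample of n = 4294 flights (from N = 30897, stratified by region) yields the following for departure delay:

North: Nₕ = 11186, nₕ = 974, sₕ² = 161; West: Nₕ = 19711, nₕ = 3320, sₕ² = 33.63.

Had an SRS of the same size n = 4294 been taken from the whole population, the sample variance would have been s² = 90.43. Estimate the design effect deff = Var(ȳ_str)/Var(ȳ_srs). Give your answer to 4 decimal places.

Var(ȳ_str) = Σ Wₕ²(1−fₕ)sₕ²/nₕ with Wₕ = Nₕ/30897:
  North: (11186/30897)²·(1−974/11186)·161/974 = 0.01977971
  West: (19711/30897)²·(1−3320/19711)·33.63/3320 = 0.0034282325
  → Var(ȳ_str) = 0.023207943.
Var(ȳ_srs) = (1 − 4294/30897)·90.43/4294 = 0.018132797.
deff = 0.023207943 / 0.018132797 = 1.2799.

1.2799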